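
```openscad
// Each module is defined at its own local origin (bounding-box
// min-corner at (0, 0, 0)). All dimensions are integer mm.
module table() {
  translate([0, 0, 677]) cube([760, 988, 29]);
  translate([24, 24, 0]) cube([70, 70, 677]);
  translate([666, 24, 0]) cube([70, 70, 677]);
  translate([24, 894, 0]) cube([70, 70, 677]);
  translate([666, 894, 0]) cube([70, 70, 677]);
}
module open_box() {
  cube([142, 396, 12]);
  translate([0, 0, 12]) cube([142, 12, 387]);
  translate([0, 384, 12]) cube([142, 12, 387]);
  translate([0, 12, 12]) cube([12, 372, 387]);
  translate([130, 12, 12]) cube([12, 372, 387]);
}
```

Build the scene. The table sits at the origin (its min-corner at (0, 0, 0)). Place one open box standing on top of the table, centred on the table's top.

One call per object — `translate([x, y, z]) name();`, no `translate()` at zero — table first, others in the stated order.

table();
translate([309, 296, 706]) open_box();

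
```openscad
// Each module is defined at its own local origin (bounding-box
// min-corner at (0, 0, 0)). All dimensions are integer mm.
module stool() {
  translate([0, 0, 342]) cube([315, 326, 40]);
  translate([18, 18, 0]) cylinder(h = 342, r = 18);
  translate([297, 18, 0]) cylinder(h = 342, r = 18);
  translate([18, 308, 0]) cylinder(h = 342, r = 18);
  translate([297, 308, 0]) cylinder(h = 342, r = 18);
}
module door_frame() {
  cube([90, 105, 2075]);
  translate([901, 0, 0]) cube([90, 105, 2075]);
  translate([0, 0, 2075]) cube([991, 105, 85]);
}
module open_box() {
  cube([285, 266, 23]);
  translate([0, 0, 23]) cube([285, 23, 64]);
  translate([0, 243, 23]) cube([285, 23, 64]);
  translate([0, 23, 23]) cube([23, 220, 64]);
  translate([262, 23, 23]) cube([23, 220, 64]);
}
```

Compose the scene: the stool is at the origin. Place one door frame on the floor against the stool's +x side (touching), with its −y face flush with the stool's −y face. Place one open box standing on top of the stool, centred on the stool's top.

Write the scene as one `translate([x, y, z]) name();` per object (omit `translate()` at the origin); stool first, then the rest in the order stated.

stool();
translate([315, 0, 0]) door_frame();
translate([15, 30, 382]) open_box();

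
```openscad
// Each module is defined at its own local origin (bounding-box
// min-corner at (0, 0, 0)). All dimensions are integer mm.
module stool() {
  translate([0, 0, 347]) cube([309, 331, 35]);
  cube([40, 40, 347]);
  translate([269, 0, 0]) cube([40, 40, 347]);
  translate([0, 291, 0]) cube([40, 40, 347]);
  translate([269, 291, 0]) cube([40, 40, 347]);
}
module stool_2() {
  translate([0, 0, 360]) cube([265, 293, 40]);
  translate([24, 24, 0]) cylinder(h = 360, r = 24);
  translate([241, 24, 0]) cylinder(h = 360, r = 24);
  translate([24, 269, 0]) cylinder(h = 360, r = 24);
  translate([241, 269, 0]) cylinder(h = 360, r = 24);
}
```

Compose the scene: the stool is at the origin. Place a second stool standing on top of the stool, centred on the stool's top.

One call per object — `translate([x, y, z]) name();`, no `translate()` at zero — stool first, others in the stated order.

stool();
translate([22, 19, 382]) stool_2();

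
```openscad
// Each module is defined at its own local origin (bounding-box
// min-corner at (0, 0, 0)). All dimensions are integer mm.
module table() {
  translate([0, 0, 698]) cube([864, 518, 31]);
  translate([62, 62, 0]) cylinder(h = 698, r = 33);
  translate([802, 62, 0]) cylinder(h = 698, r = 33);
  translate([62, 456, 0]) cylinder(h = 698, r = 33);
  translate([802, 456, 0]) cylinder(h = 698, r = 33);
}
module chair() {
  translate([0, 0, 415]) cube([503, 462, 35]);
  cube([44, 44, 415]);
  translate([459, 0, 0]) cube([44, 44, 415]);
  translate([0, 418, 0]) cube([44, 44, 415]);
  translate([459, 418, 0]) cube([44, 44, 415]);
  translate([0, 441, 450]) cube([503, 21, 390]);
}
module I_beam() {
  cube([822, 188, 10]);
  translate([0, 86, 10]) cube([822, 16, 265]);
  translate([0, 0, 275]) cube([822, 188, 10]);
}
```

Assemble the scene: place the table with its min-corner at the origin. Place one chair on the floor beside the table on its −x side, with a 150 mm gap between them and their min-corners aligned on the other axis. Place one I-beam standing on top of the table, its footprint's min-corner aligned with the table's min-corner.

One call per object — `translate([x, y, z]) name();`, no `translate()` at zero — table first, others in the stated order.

table();
translate([-653, 0, 0]) chair();
translate([0, 0, 729]) I_beam();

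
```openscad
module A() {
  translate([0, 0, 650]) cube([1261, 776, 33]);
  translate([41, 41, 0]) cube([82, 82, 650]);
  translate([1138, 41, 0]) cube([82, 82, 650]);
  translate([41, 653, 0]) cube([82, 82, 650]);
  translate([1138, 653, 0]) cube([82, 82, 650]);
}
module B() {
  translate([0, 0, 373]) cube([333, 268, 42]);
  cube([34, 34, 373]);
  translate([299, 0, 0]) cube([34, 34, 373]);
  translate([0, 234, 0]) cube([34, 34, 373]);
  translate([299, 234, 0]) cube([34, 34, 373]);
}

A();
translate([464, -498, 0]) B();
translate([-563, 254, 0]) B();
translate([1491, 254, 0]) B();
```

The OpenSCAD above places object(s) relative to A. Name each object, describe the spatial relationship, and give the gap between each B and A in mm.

A is a table. B is a stool. Three stools sit around the table at the −y, −x, +x sides. The gap between each stool and the table is 230 mm.

Each stool's nearest face is 230 mm from the table's bounding box.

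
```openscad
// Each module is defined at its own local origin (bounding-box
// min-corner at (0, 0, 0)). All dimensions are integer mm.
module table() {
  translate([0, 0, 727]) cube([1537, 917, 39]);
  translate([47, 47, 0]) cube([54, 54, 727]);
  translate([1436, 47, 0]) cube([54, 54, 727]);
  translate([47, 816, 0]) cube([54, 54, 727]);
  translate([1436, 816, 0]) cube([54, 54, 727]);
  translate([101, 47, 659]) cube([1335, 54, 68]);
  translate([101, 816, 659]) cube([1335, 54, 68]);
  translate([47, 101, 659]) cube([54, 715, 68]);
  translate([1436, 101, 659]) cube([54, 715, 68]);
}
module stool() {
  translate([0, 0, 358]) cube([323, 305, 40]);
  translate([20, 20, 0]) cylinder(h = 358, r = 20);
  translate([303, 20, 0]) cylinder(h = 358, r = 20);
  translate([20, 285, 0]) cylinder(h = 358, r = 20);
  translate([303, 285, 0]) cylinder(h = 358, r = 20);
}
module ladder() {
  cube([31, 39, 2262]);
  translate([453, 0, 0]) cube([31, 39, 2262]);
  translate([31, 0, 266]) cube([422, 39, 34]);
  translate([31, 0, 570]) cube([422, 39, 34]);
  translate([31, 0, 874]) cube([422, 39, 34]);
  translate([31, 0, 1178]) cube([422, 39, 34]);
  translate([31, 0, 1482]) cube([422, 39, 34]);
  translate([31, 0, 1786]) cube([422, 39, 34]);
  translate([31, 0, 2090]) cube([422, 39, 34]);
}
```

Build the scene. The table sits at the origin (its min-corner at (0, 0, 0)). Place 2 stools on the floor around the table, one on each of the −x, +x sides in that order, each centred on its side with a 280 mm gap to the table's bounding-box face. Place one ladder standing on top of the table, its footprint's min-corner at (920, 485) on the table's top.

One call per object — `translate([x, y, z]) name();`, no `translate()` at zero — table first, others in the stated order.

table();
translate([-603, 306, 0]) stool();
translate([1817, 306, 0]) stool();
translate([920, 485, 766]) ladder();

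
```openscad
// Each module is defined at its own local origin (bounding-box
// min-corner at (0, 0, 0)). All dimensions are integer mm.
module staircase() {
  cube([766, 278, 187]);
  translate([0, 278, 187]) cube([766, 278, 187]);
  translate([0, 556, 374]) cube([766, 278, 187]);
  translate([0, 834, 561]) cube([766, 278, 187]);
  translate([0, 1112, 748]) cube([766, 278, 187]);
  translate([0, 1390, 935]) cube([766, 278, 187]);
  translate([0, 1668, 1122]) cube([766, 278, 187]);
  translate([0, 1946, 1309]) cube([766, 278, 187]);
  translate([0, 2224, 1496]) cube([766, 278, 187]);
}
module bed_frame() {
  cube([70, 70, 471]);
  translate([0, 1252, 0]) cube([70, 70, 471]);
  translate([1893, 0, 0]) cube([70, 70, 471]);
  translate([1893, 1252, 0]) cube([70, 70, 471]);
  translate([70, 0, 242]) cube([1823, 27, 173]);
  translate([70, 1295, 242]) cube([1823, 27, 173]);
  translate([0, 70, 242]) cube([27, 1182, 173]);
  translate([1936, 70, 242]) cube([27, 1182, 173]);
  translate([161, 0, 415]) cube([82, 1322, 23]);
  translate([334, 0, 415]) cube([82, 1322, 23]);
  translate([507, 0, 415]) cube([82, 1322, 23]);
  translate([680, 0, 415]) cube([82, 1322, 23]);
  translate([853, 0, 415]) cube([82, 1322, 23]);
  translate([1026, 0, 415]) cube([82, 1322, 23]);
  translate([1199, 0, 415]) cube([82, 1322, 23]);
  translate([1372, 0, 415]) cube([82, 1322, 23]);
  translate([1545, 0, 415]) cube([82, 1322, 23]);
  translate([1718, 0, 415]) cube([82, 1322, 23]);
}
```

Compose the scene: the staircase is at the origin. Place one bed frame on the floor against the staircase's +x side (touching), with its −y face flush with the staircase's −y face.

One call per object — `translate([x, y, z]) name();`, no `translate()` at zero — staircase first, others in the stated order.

staircase();
translate([766, 0, 0]) bed_frame();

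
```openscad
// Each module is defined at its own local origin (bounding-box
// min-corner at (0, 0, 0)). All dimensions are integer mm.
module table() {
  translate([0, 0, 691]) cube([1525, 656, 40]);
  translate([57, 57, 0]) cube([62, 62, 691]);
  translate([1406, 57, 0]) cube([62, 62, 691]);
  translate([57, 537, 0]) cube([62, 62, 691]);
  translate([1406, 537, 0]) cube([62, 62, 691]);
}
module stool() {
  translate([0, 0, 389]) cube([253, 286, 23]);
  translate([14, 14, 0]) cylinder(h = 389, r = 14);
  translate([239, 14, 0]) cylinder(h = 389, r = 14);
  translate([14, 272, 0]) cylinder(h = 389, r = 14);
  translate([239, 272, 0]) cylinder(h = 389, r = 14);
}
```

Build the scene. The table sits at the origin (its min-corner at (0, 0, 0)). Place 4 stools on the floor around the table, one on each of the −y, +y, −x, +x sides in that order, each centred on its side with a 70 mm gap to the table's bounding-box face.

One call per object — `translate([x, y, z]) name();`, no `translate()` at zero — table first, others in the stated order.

table();
translate([636, -356, 0]) stool();
translate([636, 726, 0]) stool();
translate([-323, 185, 0]) stool();
translate([1595, 185, 0]) stool();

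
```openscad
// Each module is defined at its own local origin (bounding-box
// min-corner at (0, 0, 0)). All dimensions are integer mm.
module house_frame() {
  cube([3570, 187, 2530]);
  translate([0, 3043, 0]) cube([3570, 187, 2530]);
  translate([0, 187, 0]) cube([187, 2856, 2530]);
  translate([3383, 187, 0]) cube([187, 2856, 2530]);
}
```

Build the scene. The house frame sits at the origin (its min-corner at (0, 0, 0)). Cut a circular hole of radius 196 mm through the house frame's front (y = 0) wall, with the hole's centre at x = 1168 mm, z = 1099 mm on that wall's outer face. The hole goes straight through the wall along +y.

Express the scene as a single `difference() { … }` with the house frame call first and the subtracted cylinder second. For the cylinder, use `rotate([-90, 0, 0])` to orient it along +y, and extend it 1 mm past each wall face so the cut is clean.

difference() {
  house_frame();
  translate([1168, -1, 1099]) rotate([-90, 0, 0]) cylinder(h = 189, r = 196);
}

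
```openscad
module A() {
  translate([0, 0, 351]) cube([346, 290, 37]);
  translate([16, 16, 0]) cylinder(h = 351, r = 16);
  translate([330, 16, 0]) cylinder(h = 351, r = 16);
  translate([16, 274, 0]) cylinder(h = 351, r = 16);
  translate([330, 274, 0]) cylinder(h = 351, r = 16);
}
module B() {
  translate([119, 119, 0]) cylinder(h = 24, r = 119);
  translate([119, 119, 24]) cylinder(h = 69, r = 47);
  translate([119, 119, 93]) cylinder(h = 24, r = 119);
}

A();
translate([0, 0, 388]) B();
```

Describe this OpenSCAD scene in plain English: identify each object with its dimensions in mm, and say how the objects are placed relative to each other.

A is a four-legged stool. The seat is a 346×290×37 mm slab whose top surface is at z = 388 mm; four round legs, each 32 mm in diameter, run from the floor (z = 0) to the underside of the seat, each leg's axis is inset half a diameter from the nearest pair of seat edges (so the leg's bounding box is flush with the corner).

B is a spool: two coaxial disc flanges of radius 119 mm and thickness 24 mm, joined by a core cylinder of radius 47 mm and height 69 mm. The lower flange rests on z = 0 and the three cylinders share a vertical axis.

The spool is on top of the stool.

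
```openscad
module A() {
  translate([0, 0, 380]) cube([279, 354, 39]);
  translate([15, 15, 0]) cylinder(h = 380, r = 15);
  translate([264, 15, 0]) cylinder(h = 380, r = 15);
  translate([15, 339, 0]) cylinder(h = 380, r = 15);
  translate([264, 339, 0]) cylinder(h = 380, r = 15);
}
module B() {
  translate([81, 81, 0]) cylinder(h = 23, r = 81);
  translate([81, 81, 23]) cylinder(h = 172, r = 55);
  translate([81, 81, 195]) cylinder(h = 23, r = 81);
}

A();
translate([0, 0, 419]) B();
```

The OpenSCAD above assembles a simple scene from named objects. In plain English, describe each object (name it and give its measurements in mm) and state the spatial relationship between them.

A is a four-legged stool. The seat is a 279×354×39 mm slab whose top surface is at z = 419 mm; four round legs, each 30 mm in diameter, run from the floor (z = 0) to the underside of the seat, each leg's axis is inset half a diameter from the nearest pair of seat edges (so the leg's bounding box is flush with the corner).

B is a spool: two coaxial disc flanges of radius 81 mm and thickness 23 mm, joined by a core cylinder of radius 55 mm and height 172 mm. The lower flange rests on z = 0 and the three cylinders share a vertical axis.

The spool is on top of the stool.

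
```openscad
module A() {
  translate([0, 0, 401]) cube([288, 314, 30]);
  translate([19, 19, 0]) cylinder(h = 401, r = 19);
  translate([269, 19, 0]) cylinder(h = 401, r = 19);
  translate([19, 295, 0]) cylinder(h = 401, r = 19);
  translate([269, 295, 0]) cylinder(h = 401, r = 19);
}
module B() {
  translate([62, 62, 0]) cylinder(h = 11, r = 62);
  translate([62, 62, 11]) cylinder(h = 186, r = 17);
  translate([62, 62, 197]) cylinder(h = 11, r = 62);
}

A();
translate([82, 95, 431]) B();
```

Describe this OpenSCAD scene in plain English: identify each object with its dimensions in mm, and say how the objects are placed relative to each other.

A is a four-legged stool. The seat is a 288×314×30 mm slab whose top surface is at z = 431 mm; four round legs, each 38 mm in diameter, run from the floor (z = 0) to the underside of the seat, each leg's axis is inset half a diameter from the nearest pair of seat edges (so the leg's bounding box is flush with the corner).

B is a spool: two coaxial disc flanges of radius 62 mm and thickness 11 mm, joined by a core cylinder of radius 17 mm and height 186 mm. The lower flange rests on z = 0 and the three cylinders share a vertical axis.

The spool is on top of the stool, centred.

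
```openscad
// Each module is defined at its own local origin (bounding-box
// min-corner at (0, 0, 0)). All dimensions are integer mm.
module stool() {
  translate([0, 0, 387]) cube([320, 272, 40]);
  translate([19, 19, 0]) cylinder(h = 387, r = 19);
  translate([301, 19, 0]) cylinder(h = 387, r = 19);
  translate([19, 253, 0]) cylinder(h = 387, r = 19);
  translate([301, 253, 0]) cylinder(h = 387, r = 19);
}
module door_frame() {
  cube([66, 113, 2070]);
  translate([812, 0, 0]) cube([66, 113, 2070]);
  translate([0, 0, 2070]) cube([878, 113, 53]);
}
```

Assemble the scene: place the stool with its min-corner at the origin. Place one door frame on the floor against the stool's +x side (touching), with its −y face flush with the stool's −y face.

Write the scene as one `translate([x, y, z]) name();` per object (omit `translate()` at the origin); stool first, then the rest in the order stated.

stool();
translate([320, 0, 0]) door_frame();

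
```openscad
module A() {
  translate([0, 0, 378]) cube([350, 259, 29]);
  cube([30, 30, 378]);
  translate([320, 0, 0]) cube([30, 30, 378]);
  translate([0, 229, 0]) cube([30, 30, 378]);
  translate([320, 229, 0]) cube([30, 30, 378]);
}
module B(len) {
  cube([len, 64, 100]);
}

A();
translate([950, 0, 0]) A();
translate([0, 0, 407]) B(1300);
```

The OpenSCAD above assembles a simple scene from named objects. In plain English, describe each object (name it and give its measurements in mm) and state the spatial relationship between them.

A is a four-legged stool. The seat is a 350×259×29 mm slab whose top surface is at z = 407 mm; four square legs, each 30×30 mm in cross-section, run from the floor (z = 0) to the underside of the seat, each flush with a corner of the seat.

B is a rectangular beam 1300 mm long (x), 64 mm deep (y), 100 mm thick (z).

The beam spans the tops of two stools placed 600 mm apart, resting at z = 407 mm.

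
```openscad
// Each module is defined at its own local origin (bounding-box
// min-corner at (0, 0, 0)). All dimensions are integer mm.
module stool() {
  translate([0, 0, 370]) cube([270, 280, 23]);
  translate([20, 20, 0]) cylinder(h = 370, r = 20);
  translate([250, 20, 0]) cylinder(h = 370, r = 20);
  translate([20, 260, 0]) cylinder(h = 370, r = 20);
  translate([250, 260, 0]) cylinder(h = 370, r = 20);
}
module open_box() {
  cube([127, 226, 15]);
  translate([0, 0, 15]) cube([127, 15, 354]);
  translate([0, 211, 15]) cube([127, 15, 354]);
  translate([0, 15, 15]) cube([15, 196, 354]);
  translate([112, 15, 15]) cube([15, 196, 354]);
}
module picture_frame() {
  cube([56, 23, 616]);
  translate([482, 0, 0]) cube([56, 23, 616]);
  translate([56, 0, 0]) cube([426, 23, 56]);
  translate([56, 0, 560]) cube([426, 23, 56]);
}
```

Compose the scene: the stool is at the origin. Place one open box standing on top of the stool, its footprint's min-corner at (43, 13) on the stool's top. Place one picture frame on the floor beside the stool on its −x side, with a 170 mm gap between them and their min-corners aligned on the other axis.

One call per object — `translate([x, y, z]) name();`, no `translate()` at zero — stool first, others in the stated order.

stool();
translate([43, 13, 393]) open_box();
translate([-708, 0, 0]) picture_frame();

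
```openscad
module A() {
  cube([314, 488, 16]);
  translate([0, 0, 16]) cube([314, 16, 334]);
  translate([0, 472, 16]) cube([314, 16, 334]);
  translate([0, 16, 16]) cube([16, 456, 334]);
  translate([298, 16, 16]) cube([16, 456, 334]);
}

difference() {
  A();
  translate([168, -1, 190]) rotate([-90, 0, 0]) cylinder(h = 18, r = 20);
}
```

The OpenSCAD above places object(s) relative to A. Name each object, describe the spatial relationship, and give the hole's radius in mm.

The subtracted cylinder has r = 20 mm.

A is an open box. The open box has a circular hole through its front wall. The hole's radius is 20 mm.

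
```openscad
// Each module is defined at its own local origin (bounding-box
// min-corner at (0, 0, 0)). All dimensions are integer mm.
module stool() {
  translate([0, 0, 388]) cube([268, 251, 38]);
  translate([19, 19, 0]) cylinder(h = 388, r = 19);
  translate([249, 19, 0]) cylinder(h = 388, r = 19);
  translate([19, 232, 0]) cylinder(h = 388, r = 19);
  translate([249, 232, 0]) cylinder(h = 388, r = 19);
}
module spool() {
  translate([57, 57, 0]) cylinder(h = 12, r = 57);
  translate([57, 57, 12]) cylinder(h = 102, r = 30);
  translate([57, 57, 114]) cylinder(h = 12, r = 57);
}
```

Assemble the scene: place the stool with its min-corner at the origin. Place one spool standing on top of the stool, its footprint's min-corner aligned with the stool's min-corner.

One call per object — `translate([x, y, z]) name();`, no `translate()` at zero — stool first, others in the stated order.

stool();
translate([0, 0, 426]) spool();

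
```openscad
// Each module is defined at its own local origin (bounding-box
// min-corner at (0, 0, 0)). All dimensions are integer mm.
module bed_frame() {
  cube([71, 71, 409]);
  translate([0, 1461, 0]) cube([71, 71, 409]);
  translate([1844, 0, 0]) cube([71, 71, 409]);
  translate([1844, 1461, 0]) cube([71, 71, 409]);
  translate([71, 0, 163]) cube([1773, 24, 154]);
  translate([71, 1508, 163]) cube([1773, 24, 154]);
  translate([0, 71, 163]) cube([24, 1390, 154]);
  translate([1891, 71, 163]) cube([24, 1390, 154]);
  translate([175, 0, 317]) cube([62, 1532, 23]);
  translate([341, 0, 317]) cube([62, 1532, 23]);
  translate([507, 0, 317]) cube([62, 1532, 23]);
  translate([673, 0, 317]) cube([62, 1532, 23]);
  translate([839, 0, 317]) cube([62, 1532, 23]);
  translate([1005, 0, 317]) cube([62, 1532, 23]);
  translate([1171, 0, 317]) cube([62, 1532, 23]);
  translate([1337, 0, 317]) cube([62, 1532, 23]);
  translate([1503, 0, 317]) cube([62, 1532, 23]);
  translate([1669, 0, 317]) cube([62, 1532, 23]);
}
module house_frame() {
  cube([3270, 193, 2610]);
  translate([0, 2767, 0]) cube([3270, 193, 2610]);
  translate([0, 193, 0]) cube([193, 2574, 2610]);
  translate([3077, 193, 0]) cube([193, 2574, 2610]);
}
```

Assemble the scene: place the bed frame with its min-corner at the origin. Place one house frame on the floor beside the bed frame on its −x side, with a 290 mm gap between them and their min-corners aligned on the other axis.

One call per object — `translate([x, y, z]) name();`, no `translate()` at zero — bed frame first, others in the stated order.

bed_frame();
translate([-3560, 0, 0]) house_frame();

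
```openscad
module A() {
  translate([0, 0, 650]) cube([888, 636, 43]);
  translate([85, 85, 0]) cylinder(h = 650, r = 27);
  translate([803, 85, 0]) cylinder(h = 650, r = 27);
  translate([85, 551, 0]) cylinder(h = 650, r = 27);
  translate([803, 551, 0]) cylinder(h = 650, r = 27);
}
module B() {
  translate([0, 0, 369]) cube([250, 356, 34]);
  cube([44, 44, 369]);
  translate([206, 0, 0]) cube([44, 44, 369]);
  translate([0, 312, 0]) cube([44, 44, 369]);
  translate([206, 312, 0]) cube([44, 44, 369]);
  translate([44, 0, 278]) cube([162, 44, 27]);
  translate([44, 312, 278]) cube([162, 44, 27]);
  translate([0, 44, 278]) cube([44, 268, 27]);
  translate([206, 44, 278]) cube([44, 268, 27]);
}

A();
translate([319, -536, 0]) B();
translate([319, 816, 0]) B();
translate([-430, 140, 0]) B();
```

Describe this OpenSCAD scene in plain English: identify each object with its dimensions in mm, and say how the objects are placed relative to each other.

A is a table with a 888×636 mm rectangular top, 43 mm thick, top surface at z = 693 mm, supported by four round legs of 54 mm diameter, each leg's bounding box inset 58 mm from the nearest pair of top edges, running from the floor.

B is a simple wooden stool: a rectangular seat 250 mm (x) by 356 mm (y), 34 mm thick, top face at z = 403 mm, on four square legs, each 44×44 mm in cross-section. The legs rest on z = 0, each flush with a corner of the seat. Four stretchers, 44 mm wide and 27 mm tall, connect adjacent legs with their undersides at z = 278 mm, each running between the inner faces of the legs it joins and aligned with the legs' outer faces on the other axis.

Three stools sit around the table at the −y, +y, −x sides.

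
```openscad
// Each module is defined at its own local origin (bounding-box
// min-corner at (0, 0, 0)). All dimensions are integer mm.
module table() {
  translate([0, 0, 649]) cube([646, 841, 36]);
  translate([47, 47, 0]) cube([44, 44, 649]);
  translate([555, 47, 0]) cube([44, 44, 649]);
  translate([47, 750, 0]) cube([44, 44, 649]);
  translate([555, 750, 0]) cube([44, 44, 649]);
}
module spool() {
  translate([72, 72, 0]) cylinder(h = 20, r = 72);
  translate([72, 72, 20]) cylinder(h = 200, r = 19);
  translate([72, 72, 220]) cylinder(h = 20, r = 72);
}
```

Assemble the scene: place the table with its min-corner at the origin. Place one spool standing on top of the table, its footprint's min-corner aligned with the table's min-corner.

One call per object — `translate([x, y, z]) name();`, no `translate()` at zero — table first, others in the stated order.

table();
translate([0, 0, 685]) spool();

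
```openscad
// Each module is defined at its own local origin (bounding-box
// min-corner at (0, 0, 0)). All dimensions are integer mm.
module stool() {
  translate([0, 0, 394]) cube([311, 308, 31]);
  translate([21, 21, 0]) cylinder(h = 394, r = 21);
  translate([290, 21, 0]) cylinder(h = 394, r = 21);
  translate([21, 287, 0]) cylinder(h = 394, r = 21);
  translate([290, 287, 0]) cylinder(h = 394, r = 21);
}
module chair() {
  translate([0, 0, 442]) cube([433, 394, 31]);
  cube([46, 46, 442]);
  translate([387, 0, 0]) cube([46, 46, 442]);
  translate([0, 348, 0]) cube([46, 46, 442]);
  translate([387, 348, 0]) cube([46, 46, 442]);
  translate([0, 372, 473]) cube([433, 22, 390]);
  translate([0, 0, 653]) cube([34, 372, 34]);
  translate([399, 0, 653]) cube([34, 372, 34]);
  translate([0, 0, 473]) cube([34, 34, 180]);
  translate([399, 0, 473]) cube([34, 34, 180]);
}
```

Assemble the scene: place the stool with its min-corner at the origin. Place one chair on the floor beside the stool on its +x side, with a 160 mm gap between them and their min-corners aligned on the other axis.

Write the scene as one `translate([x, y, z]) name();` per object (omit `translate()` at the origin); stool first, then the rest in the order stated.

stool();
translate([471, 0, 0]) chair();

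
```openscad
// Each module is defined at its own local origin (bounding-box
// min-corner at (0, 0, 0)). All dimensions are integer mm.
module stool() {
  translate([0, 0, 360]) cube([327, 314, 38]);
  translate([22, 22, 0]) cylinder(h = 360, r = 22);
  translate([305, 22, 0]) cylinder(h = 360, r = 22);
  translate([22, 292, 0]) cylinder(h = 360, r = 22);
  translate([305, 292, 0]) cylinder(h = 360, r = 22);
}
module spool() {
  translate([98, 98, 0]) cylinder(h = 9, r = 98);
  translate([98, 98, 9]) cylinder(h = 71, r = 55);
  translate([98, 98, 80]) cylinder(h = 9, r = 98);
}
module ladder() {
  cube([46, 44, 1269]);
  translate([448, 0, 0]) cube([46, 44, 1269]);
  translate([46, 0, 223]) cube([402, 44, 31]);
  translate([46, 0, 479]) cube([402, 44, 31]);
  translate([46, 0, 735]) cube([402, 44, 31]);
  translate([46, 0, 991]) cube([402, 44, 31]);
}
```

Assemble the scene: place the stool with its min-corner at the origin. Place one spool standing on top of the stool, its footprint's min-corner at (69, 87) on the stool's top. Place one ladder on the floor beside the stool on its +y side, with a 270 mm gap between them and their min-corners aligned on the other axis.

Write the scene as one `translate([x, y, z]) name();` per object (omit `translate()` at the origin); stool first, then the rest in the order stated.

stool();
translate([69, 87, 398]) spool();
translate([0, 584, 0]) ladder();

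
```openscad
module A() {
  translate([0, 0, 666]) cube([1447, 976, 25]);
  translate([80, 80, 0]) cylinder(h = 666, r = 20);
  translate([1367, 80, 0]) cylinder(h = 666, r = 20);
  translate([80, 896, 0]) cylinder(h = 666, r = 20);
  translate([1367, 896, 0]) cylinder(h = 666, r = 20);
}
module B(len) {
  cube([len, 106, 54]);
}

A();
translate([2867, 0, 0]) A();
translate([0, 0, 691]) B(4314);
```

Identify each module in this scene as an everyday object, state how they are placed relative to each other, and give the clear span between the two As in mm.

A is a table. B is a beam. A beam spans the tops of two tables. The clear span between the two tables is 1420 mm.

Second table starts at x = 2867; first ends at x = 1447; clear span = 2867 − 1447 = 1420 mm.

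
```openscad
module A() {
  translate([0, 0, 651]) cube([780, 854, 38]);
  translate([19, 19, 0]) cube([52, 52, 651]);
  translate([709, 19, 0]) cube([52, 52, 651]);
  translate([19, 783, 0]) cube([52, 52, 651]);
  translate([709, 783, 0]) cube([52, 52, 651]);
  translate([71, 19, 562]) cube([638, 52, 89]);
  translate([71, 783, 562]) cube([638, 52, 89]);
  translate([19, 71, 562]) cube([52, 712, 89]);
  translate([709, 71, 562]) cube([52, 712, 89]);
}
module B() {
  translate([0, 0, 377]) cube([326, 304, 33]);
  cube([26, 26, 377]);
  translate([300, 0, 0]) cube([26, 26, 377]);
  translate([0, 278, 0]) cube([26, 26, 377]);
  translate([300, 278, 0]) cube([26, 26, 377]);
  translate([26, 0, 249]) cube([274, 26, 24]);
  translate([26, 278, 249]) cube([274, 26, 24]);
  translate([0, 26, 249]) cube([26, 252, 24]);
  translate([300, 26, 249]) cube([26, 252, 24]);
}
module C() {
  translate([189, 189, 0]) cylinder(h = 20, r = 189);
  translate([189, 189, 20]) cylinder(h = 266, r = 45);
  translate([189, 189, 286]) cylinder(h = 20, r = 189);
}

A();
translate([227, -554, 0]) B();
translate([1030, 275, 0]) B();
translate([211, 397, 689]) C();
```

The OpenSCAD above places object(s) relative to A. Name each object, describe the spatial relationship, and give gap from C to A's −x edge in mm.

The spool's min-x is at 211; the table's min-x is 0; gap = 211 mm.

A is a table. B is a stool. C is a spool. Two stools sit around the table at the −y, +x sides. The spool is on top of the table. The gap from the spool to the table's −x edge is 211 mm.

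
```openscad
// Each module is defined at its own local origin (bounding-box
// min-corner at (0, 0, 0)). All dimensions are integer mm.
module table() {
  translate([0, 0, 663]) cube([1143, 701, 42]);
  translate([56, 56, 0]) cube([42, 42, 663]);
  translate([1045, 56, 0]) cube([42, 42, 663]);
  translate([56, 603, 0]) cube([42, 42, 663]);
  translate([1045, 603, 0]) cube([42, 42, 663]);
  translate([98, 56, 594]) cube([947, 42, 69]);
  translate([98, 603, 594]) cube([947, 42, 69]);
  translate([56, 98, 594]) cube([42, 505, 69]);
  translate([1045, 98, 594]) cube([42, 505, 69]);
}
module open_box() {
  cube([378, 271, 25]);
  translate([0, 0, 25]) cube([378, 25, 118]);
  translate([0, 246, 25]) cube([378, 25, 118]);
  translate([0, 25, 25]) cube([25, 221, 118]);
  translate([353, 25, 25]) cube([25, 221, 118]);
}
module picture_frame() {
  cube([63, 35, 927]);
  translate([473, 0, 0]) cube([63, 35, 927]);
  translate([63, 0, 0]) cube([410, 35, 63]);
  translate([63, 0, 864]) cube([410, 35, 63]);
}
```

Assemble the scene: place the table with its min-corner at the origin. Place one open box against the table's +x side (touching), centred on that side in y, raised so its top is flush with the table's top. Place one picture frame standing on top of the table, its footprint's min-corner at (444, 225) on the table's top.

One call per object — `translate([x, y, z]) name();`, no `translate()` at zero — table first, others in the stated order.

table();
translate([1143, 215, 562]) open_box();
translate([444, 225, 705]) picture_frame();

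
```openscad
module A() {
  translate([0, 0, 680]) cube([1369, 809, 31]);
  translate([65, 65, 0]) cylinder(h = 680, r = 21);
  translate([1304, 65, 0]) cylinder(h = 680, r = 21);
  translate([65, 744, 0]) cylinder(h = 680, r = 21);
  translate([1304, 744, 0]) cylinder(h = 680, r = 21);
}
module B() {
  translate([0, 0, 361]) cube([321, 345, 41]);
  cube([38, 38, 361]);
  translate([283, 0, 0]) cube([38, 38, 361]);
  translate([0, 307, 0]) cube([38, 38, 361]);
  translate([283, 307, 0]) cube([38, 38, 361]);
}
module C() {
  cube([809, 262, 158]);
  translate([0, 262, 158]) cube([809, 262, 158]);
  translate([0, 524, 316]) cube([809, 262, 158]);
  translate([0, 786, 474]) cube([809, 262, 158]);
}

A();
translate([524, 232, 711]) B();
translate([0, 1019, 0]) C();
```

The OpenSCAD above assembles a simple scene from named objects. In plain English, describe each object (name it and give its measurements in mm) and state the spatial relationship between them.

A is a table: top 1369 mm (x) × 809 mm (y), 31 mm thick, upper face at z = 711 mm, on four round legs of 42 mm diameter, each leg's bounding box inset 44 mm from the nearest pair of top edges, running from z = 0 to the bottom of the top.

B is a simple wooden stool: a rectangular seat 321 mm (x) by 345 mm (y), 41 mm thick, top face at z = 402 mm, on four square legs, each 38×38 mm in cross-section. The legs rest on z = 0, each flush with a corner of the seat.

C is a run of 4 identical solid stair steps. Each tread is 809×262 mm and each step block is 158 mm high. Step 1 rests on the floor; step k is offset from step 1 by (k−1)×262 mm in y and (k−1)×158 mm in z.

The stool is on top of the table, centred. The staircase is on the floor beside the table on its +y side.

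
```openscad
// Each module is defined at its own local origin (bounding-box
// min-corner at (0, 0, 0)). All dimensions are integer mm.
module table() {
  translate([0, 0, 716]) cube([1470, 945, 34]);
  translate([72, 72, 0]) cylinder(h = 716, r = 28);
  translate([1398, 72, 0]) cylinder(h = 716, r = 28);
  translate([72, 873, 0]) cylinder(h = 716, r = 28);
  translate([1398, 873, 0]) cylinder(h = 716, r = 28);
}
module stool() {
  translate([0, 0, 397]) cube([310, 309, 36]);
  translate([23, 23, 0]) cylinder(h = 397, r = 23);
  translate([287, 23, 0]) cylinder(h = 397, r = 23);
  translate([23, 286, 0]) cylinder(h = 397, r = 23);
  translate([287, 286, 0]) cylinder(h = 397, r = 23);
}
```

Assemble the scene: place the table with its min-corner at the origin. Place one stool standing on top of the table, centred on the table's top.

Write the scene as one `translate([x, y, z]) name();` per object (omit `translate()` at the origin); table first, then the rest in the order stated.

table();
translate([580, 318, 750]) stool();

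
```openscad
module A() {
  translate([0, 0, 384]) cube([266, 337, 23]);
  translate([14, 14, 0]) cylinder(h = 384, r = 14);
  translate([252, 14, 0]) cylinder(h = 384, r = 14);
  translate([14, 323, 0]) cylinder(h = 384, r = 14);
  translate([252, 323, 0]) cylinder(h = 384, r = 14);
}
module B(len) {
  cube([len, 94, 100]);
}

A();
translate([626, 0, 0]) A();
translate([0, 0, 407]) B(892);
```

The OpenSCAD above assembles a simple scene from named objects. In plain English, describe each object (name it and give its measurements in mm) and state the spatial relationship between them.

A is a four-legged stool. The seat is a 266×337×23 mm slab whose top surface is at z = 407 mm; four round legs, each 28 mm in diameter, run from the floor (z = 0) to the underside of the seat, each leg's axis is inset half a diameter from the nearest pair of seat edges (so the leg's bounding box is flush with the corner).

B is a rectangular beam 892 mm long (x), 94 mm deep (y), 100 mm thick (z).

The beam spans the tops of two stools placed 360 mm apart, resting at z = 407 mm.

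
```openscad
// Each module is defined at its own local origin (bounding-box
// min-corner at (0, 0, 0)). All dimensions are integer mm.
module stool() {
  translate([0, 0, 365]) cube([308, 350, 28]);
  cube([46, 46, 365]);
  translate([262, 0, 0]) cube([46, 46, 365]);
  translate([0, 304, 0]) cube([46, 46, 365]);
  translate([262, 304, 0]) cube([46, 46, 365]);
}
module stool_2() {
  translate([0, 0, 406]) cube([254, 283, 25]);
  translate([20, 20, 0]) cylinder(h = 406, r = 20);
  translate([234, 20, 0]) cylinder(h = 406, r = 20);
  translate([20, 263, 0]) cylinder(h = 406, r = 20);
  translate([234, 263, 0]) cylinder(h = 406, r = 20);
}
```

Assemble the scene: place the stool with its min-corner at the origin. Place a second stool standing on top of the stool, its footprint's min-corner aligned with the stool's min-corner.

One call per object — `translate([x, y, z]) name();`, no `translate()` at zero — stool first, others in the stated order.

stool();
translate([0, 0, 393]) stool_2();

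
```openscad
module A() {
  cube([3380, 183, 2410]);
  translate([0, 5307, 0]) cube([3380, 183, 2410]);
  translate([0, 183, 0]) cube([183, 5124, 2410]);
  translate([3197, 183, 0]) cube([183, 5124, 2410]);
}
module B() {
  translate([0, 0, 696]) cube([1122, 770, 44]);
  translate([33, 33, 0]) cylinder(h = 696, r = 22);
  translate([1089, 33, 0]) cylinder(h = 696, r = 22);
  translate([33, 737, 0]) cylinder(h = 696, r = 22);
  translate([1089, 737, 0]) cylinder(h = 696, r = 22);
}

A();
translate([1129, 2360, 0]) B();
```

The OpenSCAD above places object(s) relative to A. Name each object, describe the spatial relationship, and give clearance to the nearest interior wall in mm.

A is a house frame. B is a table. The table sits inside the house frame, centred. The clearance to the nearest interior wall is 946 mm.

Clearances: x = 946, y = 2177; minimum 946 mm.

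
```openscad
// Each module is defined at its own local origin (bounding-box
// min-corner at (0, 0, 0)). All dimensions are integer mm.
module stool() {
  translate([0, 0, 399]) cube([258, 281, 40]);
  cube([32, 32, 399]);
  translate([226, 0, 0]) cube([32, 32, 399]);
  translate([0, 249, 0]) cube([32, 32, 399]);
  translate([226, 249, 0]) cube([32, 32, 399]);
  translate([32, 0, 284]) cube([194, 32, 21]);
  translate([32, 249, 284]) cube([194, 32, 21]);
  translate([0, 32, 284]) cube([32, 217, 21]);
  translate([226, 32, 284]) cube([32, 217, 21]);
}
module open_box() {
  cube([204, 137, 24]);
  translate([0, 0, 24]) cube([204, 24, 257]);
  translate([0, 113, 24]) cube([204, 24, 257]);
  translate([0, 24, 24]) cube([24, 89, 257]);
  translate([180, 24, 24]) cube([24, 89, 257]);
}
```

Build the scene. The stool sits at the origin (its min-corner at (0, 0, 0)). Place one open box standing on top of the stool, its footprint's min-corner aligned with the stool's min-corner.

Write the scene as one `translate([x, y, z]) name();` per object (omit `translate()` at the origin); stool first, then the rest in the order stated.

stool();
translate([0, 0, 439]) open_box();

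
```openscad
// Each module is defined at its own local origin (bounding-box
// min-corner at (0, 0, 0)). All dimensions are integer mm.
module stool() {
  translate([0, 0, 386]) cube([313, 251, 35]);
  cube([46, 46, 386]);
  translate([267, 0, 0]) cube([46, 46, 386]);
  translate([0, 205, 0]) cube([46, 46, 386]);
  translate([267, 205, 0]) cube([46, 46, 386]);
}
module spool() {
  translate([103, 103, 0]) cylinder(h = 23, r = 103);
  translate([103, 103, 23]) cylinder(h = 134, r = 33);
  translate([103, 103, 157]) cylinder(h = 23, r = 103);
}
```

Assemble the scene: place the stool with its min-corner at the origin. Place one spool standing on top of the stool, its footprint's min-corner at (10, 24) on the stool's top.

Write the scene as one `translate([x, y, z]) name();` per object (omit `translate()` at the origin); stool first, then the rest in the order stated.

stool();
translate([10, 24, 421]) spool();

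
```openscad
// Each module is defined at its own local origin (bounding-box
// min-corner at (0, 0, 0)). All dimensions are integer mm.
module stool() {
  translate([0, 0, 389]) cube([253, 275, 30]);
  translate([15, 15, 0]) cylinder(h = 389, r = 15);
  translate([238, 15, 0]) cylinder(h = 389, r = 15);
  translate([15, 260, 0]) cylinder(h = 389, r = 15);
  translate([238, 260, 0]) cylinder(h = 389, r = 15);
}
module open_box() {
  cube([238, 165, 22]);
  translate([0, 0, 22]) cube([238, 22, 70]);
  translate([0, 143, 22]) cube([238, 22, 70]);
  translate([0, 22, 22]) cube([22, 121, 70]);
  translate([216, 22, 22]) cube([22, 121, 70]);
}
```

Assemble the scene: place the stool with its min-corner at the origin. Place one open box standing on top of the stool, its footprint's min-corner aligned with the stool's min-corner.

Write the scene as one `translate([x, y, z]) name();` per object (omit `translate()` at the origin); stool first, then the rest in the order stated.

stool();
translate([0, 0, 419]) open_box();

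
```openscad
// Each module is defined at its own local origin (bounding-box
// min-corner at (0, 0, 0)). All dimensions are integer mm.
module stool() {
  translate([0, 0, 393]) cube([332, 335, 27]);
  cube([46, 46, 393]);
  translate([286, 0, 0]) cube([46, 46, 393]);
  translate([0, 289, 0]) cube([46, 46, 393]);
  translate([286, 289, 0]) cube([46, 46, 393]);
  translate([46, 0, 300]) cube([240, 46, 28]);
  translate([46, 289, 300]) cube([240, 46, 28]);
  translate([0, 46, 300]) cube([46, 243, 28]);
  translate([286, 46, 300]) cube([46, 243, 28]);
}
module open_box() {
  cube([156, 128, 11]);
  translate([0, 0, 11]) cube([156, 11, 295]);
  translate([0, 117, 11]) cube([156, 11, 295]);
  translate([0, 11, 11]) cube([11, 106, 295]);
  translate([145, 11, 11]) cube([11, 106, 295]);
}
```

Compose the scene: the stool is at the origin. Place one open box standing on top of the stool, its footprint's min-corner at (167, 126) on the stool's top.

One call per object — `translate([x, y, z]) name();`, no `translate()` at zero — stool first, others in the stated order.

stool();
translate([167, 126, 420]) open_box();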